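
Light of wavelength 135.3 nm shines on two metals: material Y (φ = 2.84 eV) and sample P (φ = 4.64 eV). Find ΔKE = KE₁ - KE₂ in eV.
1.8000 eV

Using KE_max = hc/λ - φ for each metal:

Photon energy: E = hc/λ = 9.1637 eV

For material Y (φ₁ = 2.84 eV):
KE₁ = E - φ₁ = 9.1637 - 2.84 = 6.3237 eV

For sample P (φ₂ = 4.64 eV):
KE₂ = E - φ₂ = 9.1637 - 4.64 = 4.5237 eV

Difference:
ΔKE = KE₁ - KE₂ = 6.3237 - 4.5237 = 1.8000 eV

Note: The difference equals the difference in work functions: 4.64 - 2.84 = 1.80 eV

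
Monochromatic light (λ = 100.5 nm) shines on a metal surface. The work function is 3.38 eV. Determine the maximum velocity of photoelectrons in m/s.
1.7750e+06 m/s

First, find the maximum kinetic energy:
E_photon = hc/λ = 12.3367 eV
KE_max = E_photon - φ = 12.3367 - 3.38 = 8.9567 eV

Convert to Joules: KE_max = 8.9567 × 1.602×10⁻¹⁹ J = 1.4350e-18 J

Then use KE = ½mv² to find velocity:
v = √(2·KE/m) = √(2 × 1.4350e-18 J / 9.109e-31 kg)
v = 1.7750e+06 m/s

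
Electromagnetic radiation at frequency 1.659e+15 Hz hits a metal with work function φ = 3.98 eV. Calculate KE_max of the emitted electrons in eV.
2.8811 eV

Using Einstein's photoelectric equation: KE_max = hf - φ

First, calculate the photon energy:
E_photon = hf = (6.626×10⁻³⁴ J·s)(1.659e+15 Hz)
E_photon = 6.8611 eV

Then, the maximum kinetic energy:
KE_max = E_photon - φ = 6.8611 eV - 3.98 eV = 2.8811 eV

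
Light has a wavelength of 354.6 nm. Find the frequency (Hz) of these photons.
8.4544e+14 Hz

Using the wave equation: c = fλ

Solving for frequency:
f = c/λ = (3×10⁸ m/s) / (354.6×10⁻⁹ m)
f = 8.4544e+14 Hz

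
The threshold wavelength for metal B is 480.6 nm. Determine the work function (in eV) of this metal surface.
2.58 eV

At the threshold wavelength, photon energy equals work function:
φ = hc/λ₀

Calculating:
φ = (6.626×10⁻³⁴ J·s)(3×10⁸ m/s) / (480.6×10⁻⁹ m)
φ = 2.58 eV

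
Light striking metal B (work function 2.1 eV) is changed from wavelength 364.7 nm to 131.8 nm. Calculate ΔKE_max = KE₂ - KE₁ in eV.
6.0074 eV

Using Einstein's equation: KE_max = hc/λ - φ

For λ₁ = 364.7 nm:
KE₁ = hc/λ₁ - φ = 3.3996 - 2.1 = 1.2996 eV

For λ₂ = 131.8 nm:
KE₂ = hc/λ₂ - φ = 9.4070 - 2.1 = 7.3070 eV

Change in KE:
ΔKE = KE₂ - KE₁ = 7.3070 - 1.2996 = 6.0074 eV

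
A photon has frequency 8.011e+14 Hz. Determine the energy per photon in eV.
3.3131 eV

Using E = hf:

E = hf = (6.626×10⁻³⁴ J·s)(8.011e+14 Hz)
E = 3.3131 eV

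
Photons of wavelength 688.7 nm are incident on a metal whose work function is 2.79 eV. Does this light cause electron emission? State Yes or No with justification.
No

For photoemission, the photon energy must exceed the work function.

Photon energy: E = hc/λ = 1.8003 eV
Work function: φ = 2.79 eV

Since E_photon (1.8003 eV) < φ (2.79 eV), photoemission will NOT occur.
The threshold wavelength is λ₀ = hc/φ = 444.4 nm.
Since 688.7 nm > 444.4 nm, the photons lack sufficient energy.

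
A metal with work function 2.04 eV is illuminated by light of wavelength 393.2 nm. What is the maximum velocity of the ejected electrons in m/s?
6.2577e+05 m/s

First, find the maximum kinetic energy:
E_photon = hc/λ = 3.1532 eV
KE_max = E_photon - φ = 3.1532 - 2.04 = 1.1132 eV

Convert to Joules: KE_max = 1.1132 × 1.602×10⁻¹⁹ J = 1.7836e-19 J

Then use KE = ½mv² to find velocity:
v = √(2·KE/m) = √(2 × 1.7836e-19 J / 9.109e-31 kg)
v = 6.2577e+05 m/s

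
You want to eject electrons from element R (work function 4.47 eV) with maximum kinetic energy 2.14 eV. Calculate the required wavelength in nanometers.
187.57 nm

From Einstein's equation: KE_max = hc/λ - φ

Rearranging for λ:
hc/λ = KE_max + φ
λ = hc/(KE_max + φ)

Required photon energy:
E_photon = KE_max + φ = 2.14 + 4.47 = 6.61 eV

Required wavelength:
λ = hc/E_photon = (6.626×10⁻³⁴)(3×10⁸) / (6.61 × 1.602×10⁻¹⁹)
λ = 187.57 nm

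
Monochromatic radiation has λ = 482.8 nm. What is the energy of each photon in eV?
2.5680 eV

Using E = hf = hc/λ:

E = hc/λ = (6.626×10⁻³⁴ J·s)(3×10⁸ m/s) / (482.8×10⁻⁹ m)
E = 2.5680 eV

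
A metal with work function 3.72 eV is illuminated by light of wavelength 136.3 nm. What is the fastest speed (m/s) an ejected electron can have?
1.3752e+06 m/s

First, find the maximum kinetic energy:
E_photon = hc/λ = 9.0964 eV
KE_max = E_photon - φ = 9.0964 - 3.72 = 5.3764 eV

Convert to Joules: KE_max = 5.3764 × 1.602×10⁻¹⁹ J = 8.6140e-19 J

Then use KE = ½mv² to find velocity:
v = √(2·KE/m) = √(2 × 8.6140e-19 J / 9.109e-31 kg)
v = 1.3752e+06 m/s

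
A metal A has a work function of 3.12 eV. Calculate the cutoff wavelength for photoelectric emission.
397.39 nm

The threshold wavelength is when the photon energy equals the work function:
hc/λ₀ = φ

Solving for λ₀:
λ₀ = hc/φ = (6.626×10⁻³⁴ J·s)(3×10⁸ m/s) / (3.12 eV × 1.602×10⁻¹⁹ J/eV)
λ₀ = 397.39 nm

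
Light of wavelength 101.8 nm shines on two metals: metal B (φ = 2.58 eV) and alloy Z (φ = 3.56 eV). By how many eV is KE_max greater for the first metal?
0.9800 eV

Using KE_max = hc/λ - φ for each metal:

Photon energy: E = hc/λ = 12.1792 eV

For metal B (φ₁ = 2.58 eV):
KE₁ = E - φ₁ = 12.1792 - 2.58 = 9.5992 eV

For alloy Z (φ₂ = 3.56 eV):
KE₂ = E - φ₂ = 12.1792 - 3.56 = 8.6192 eV

Difference:
ΔKE = KE₁ - KE₂ = 9.5992 - 8.6192 = 0.9800 eV

Note: The difference equals the difference in work functions: 3.56 - 2.58 = 0.98 eV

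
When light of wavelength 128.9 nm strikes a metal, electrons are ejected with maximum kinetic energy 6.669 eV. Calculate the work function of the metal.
2.95 eV

From Einstein's photoelectric equation: KE_max = hf - φ = hc/λ - φ

Rearranging for φ:
φ = hc/λ - KE_max

Calculate photon energy:
E_photon = hc/λ = 9.6186 eV

Therefore:
φ = 9.6186 - 6.669 = 2.95 eV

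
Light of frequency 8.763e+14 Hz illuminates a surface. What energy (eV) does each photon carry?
3.6241 eV

Using E = hf:

E = hf = (6.626×10⁻³⁴ J·s)(8.763e+14 Hz)
E = 3.6241 eV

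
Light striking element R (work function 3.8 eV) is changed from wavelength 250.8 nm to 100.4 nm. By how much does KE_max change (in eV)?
7.4055 eV

Using Einstein's equation: KE_max = hc/λ - φ

For λ₁ = 250.8 nm:
KE₁ = hc/λ₁ - φ = 4.9435 - 3.8 = 1.1435 eV

For λ₂ = 100.4 nm:
KE₂ = hc/λ₂ - φ = 12.3490 - 3.8 = 8.5490 eV

Change in KE:
ΔKE = KE₂ - KE₁ = 8.5490 - 1.1435 = 7.4055 eV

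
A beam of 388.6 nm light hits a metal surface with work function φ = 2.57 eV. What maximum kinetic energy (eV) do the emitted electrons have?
0.6205 eV

Using Einstein's photoelectric equation: KE_max = hf - φ = hc/λ - φ

First, calculate the photon energy:
E_photon = hc/λ = (6.626×10⁻³⁴ J·s)(3×10⁸ m/s) / (388.6×10⁻⁹ m)
E_photon = 3.1905 eV

Then, the maximum kinetic energy:
KE_max = E_photon - φ = 3.1905 eV - 2.57 eV = 0.6205 eV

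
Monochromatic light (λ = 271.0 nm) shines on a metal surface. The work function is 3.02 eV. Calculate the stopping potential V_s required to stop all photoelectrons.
1.5551 V

The stopping potential V_s satisfies: eV_s = KE_max

First, find KE_max using Einstein's equation:
E_photon = hc/λ = 4.5751 eV
KE_max = E_photon - φ = 4.5751 - 3.02 = 1.5551 eV

Since eV_s = KE_max:
V_s = KE_max/e = 1.5551 V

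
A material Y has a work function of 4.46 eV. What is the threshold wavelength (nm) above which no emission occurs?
277.99 nm

The threshold wavelength is when the photon energy equals the work function:
hc/λ₀ = φ

Solving for λ₀:
λ₀ = hc/φ = (6.626×10⁻³⁴ J·s)(3×10⁸ m/s) / (4.46 eV × 1.602×10⁻¹⁹ J/eV)
λ₀ = 277.99 nm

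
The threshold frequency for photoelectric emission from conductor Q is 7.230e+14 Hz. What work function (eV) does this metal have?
2.99 eV

At the threshold frequency, photon energy equals work function:
φ = hf₀

Calculating:
φ = (6.626×10⁻³⁴ J·s)(7.230e+14 Hz)
φ = 2.99 eV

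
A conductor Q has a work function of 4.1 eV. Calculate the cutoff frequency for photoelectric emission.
9.9138e+14 Hz

The threshold frequency is when the photon energy equals the work function:
hf₀ = φ

Solving for f₀:
f₀ = φ/h = (4.1 eV × 1.602×10⁻¹⁹ J/eV) / (6.626×10⁻³⁴ J·s)
f₀ = 9.9138e+14 Hz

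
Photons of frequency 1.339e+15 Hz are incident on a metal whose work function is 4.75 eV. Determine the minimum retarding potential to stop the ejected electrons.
0.7877 V

The stopping potential V_s satisfies: eV_s = KE_max

First, find KE_max using Einstein's equation:
E_photon = hf = (6.626×10⁻³⁴ J·s)(1.339e+15 Hz) = 5.5377 eV
KE_max = E_photon - φ = 5.5377 - 4.75 = 0.7877 eV

Since eV_s = KE_max:
V_s = KE_max/e = 0.7877 V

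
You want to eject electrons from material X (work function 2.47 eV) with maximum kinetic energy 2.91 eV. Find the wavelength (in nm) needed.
230.45 nm

From Einstein's equation: KE_max = hc/λ - φ

Rearranging for λ:
hc/λ = KE_max + φ
λ = hc/(KE_max + φ)

Required photon energy:
E_photon = KE_max + φ = 2.91 + 2.47 = 5.38 eV

Required wavelength:
λ = hc/E_photon = (6.626×10⁻³⁴)(3×10⁸) / (5.38 × 1.602×10⁻¹⁹)
λ = 230.45 nm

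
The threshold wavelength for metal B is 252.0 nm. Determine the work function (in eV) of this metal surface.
4.92 eV

At the threshold wavelength, photon energy equals work function:
φ = hc/λ₀

Calculating:
φ = (6.626×10⁻³⁴ J·s)(3×10⁸ m/s) / (252.0×10⁻⁹ m)
φ = 4.92 eV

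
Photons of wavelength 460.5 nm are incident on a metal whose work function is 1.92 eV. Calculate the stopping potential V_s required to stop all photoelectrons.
0.7724 V

The stopping potential V_s satisfies: eV_s = KE_max

First, find KE_max using Einstein's equation:
E_photon = hc/λ = 2.6924 eV
KE_max = E_photon - φ = 2.6924 - 1.92 = 0.7724 eV

Since eV_s = KE_max:
V_s = KE_max/e = 0.7724 V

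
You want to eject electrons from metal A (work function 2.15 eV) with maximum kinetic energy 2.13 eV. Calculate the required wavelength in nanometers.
289.68 nm

From Einstein's equation: KE_max = hc/λ - φ

Rearranging for λ:
hc/λ = KE_max + φ
λ = hc/(KE_max + φ)

Required photon energy:
E_photon = KE_max + φ = 2.13 + 2.15 = 4.28 eV

Required wavelength:
λ = hc/E_photon = (6.626×10⁻³⁴)(3×10⁸) / (4.28 × 1.602×10⁻¹⁹)
λ = 289.68 nm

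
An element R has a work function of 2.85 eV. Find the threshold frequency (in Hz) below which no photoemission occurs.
6.8913e+14 Hz

The threshold frequency is when the photon energy equals the work function:
hf₀ = φ

Solving for f₀:
f₀ = φ/h = (2.85 eV × 1.602×10⁻¹⁹ J/eV) / (6.626×10⁻³⁴ J·s)
f₀ = 6.8913e+14 Hz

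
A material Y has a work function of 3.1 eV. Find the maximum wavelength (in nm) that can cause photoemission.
399.95 nm

The threshold wavelength is when the photon energy equals the work function:
hc/λ₀ = φ

Solving for λ₀:
λ₀ = hc/φ = (6.626×10⁻³⁴ J·s)(3×10⁸ m/s) / (3.1 eV × 1.602×10⁻¹⁹ J/eV)
λ₀ = 399.95 nm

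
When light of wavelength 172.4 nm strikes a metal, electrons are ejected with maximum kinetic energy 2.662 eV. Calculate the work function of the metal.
4.53 eV

From Einstein's photoelectric equation: KE_max = hf - φ = hc/λ - φ

Rearranging for φ:
φ = hc/λ - KE_max

Calculate photon energy:
E_photon = hc/λ = 7.1917 eV

Therefore:
φ = 7.1917 - 2.662 = 4.53 eV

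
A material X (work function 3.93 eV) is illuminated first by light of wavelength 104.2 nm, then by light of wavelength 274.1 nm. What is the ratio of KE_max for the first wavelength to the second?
13.4307

Using Einstein's equation: KE_max = hc/λ - φ

For λ₁ = 104.2 nm:
E₁ = hc/λ₁ = 11.8987 eV
KE₁ = E₁ - φ = 11.8987 - 3.93 = 7.9687 eV

For λ₂ = 274.1 nm:
E₂ = hc/λ₂ = 4.5233 eV
KE₂ = E₂ - φ = 4.5233 - 3.93 = 0.5933 eV

Ratio: KE₁/KE₂ = 7.9687/0.5933 = 13.4307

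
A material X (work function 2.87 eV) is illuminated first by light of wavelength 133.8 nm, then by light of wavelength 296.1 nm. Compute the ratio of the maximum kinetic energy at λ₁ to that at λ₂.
4.8559

Using Einstein's equation: KE_max = hc/λ - φ

For λ₁ = 133.8 nm:
E₁ = hc/λ₁ = 9.2664 eV
KE₁ = E₁ - φ = 9.2664 - 2.87 = 6.3964 eV

For λ₂ = 296.1 nm:
E₂ = hc/λ₂ = 4.1872 eV
KE₂ = E₂ - φ = 4.1872 - 2.87 = 1.3172 eV

Ratio: KE₁/KE₂ = 6.3964/1.3172 = 4.8559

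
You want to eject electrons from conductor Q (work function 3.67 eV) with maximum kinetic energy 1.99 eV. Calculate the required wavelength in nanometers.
219.05 nm

From Einstein's equation: KE_max = hc/λ - φ

Rearranging for λ:
hc/λ = KE_max + φ
λ = hc/(KE_max + φ)

Required photon energy:
E_photon = KE_max + φ = 1.99 + 3.67 = 5.66 eV

Required wavelength:
λ = hc/E_photon = (6.626×10⁻³⁴)(3×10⁸) / (5.66 × 1.602×10⁻¹⁹)
λ = 219.05 nm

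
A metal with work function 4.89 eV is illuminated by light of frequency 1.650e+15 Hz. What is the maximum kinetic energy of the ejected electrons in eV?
1.9339 eV

Using Einstein's photoelectric equation: KE_max = hf - φ

First, calculate the photon energy:
E_photon = hf = (6.626×10⁻³⁴ J·s)(1.650e+15 Hz)
E_photon = 6.8239 eV

Then, the maximum kinetic energy:
KE_max = E_photon - φ = 6.8239 eV - 4.89 eV = 1.9339 eV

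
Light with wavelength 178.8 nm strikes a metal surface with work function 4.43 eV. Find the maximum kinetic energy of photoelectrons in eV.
2.5042 eV

Using Einstein's photoelectric equation: KE_max = hf - φ = hc/λ - φ

First, calculate the photon energy:
E_photon = hc/λ = (6.626×10⁻³⁴ J·s)(3×10⁸ m/s) / (178.8×10⁻⁹ m)
E_photon = 6.9342 eV

Then, the maximum kinetic energy:
KE_max = E_photon - φ = 6.9342 eV - 4.43 eV = 2.5042 eV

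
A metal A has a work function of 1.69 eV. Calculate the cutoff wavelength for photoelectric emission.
733.63 nm

The threshold wavelength is when the photon energy equals the work function:
hc/λ₀ = φ

Solving for λ₀:
λ₀ = hc/φ = (6.626×10⁻³⁴ J·s)(3×10⁸ m/s) / (1.69 eV × 1.602×10⁻¹⁹ J/eV)
λ₀ = 733.63 nm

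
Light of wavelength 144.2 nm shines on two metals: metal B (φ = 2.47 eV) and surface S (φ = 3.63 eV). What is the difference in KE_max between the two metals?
1.1600 eV

Using KE_max = hc/λ - φ for each metal:

Photon energy: E = hc/λ = 8.5981 eV

For metal B (φ₁ = 2.47 eV):
KE₁ = E - φ₁ = 8.5981 - 2.47 = 6.1281 eV

For surface S (φ₂ = 3.63 eV):
KE₂ = E - φ₂ = 8.5981 - 3.63 = 4.9681 eV

Difference:
ΔKE = KE₁ - KE₂ = 6.1281 - 4.9681 = 1.1600 eV

Note: The difference equals the difference in work functions: 3.63 - 2.47 = 1.16 eV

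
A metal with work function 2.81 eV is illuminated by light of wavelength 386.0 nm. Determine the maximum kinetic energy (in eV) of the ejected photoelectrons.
0.4020 eV

Using Einstein's photoelectric equation: KE_max = hf - φ = hc/λ - φ

First, calculate the photon energy:
E_photon = hc/λ = (6.626×10⁻³⁴ J·s)(3×10⁸ m/s) / (386.0×10⁻⁹ m)
E_photon = 3.2120 eV

Then, the maximum kinetic energy:
KE_max = E_photon - φ = 3.2120 eV - 2.81 eV = 0.4020 eV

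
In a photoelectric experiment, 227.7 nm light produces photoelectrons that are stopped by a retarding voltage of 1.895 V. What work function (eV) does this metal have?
3.55 eV

The stopping potential gives the maximum kinetic energy: KE_max = eV_s = 1.895 eV

From Einstein's photoelectric equation: KE_max = hc/λ - φ
Rearranging: φ = hc/λ - KE_max

Calculate photon energy:
E_photon = hc/λ = (6.626×10⁻³⁴ J·s)(3×10⁸ m/s) / (227.7×10⁻⁹ m) = 5.4451 eV

Therefore:
φ = 5.4451 - 1.895 = 3.55 eV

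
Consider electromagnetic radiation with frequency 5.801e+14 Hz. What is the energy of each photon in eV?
2.3991 eV

Using E = hf:

E = hf = (6.626×10⁻³⁴ J·s)(5.801e+14 Hz)
E = 2.3991 eV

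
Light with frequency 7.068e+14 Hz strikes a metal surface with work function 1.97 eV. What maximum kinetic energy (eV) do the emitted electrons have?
0.9531 eV

Using Einstein's photoelectric equation: KE_max = hf - φ

First, calculate the photon energy:
E_photon = hf = (6.626×10⁻³⁴ J·s)(7.068e+14 Hz)
E_photon = 2.9231 eV

Then, the maximum kinetic energy:
KE_max = E_photon - φ = 2.9231 eV - 1.97 eV = 0.9531 eV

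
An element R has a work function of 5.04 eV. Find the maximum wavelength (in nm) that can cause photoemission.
246.00 nm

The threshold wavelength is when the photon energy equals the work function:
hc/λ₀ = φ

Solving for λ₀:
λ₀ = hc/φ = (6.626×10⁻³⁴ J·s)(3×10⁸ m/s) / (5.04 eV × 1.602×10⁻¹⁹ J/eV)
λ₀ = 246.00 nm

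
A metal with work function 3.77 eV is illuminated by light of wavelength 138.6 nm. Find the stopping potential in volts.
5.1755 V

The stopping potential V_s satisfies: eV_s = KE_max

First, find KE_max using Einstein's equation:
E_photon = hc/λ = 8.9455 eV
KE_max = E_photon - φ = 8.9455 - 3.77 = 5.1755 eV

Since eV_s = KE_max:
V_s = KE_max/e = 5.1755 V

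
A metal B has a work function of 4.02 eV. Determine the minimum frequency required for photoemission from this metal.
9.7203e+14 Hz

The threshold frequency is when the photon energy equals the work function:
hf₀ = φ

Solving for f₀:
f₀ = φ/h = (4.02 eV × 1.602×10⁻¹⁹ J/eV) / (6.626×10⁻³⁴ J·s)
f₀ = 9.7203e+14 Hz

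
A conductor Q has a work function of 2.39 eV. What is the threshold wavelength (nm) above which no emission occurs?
518.76 nm

The threshold wavelength is when the photon energy equals the work function:
hc/λ₀ = φ

Solving for λ₀:
λ₀ = hc/φ = (6.626×10⁻³⁴ J·s)(3×10⁸ m/s) / (2.39 eV × 1.602×10⁻¹⁹ J/eV)
λ₀ = 518.76 nm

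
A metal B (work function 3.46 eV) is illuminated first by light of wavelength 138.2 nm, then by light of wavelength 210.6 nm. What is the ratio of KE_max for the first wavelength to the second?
2.2707

Using Einstein's equation: KE_max = hc/λ - φ

For λ₁ = 138.2 nm:
E₁ = hc/λ₁ = 8.9714 eV
KE₁ = E₁ - φ = 8.9714 - 3.46 = 5.5114 eV

For λ₂ = 210.6 nm:
E₂ = hc/λ₂ = 5.8872 eV
KE₂ = E₂ - φ = 5.8872 - 3.46 = 2.4272 eV

Ratio: KE₁/KE₂ = 5.5114/2.4272 = 2.2707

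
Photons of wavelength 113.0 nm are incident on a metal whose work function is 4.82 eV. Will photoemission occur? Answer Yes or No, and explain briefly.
Yes

For photoemission, the photon energy must exceed the work function.

Photon energy: E = hc/λ = 10.9721 eV
Work function: φ = 4.82 eV

Since E_photon (10.9721 eV) > φ (4.82 eV), photoemission WILL occur.
The threshold wavelength is λ₀ = hc/φ = 257.2 nm.
Since 113.0 nm < 257.2 nm, the light has sufficient energy.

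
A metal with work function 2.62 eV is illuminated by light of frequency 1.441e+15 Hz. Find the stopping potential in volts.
3.3395 V

The stopping potential V_s satisfies: eV_s = KE_max

First, find KE_max using Einstein's equation:
E_photon = hf = (6.626×10⁻³⁴ J·s)(1.441e+15 Hz) = 5.9595 eV
KE_max = E_photon - φ = 5.9595 - 2.62 = 3.3395 eV

Since eV_s = KE_max:
V_s = KE_max/e = 3.3395 V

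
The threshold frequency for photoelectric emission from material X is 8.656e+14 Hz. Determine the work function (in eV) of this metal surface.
3.58 eV

At the threshold frequency, photon energy equals work function:
φ = hf₀

Calculating:
φ = (6.626×10⁻³⁴ J·s)(8.656e+14 Hz)
φ = 3.58 eV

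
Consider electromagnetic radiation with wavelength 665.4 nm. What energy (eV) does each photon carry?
1.8633 eV

Using E = hf = hc/λ:

E = hc/λ = (6.626×10⁻³⁴ J·s)(3×10⁸ m/s) / (665.4×10⁻⁹ m)
E = 1.8633 eV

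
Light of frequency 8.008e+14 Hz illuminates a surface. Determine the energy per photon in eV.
3.3118 eV

Using E = hf:

E = hf = (6.626×10⁻³⁴ J·s)(8.008e+14 Hz)
E = 3.3118 eV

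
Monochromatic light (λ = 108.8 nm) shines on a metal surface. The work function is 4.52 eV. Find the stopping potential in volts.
6.8756 V

The stopping potential V_s satisfies: eV_s = KE_max

First, find KE_max using Einstein's equation:
E_photon = hc/λ = 11.3956 eV
KE_max = E_photon - φ = 11.3956 - 4.52 = 6.8756 eV

Since eV_s = KE_max:
V_s = KE_max/e = 6.8756 V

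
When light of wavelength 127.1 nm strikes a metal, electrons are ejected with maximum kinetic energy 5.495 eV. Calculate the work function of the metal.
4.26 eV

From Einstein's photoelectric equation: KE_max = hf - φ = hc/λ - φ

Rearranging for φ:
φ = hc/λ - KE_max

Calculate photon energy:
E_photon = hc/λ = 9.7549 eV

Therefore:
φ = 9.7549 - 5.495 = 4.26 eV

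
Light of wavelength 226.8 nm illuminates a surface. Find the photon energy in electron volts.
5.4667 eV

Using E = hf = hc/λ:

E = hc/λ = (6.626×10⁻³⁴ J·s)(3×10⁸ m/s) / (226.8×10⁻⁹ m)
E = 5.4667 eV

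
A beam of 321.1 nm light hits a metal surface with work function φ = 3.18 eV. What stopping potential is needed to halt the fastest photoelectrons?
0.6812 V

The stopping potential V_s satisfies: eV_s = KE_max

First, find KE_max using Einstein's equation:
E_photon = hc/λ = 3.8612 eV
KE_max = E_photon - φ = 3.8612 - 3.18 = 0.6812 eV

Since eV_s = KE_max:
V_s = KE_max/e = 0.6812 V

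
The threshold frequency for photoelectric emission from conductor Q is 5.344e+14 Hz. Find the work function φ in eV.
2.21 eV

At the threshold frequency, photon energy equals work function:
φ = hf₀

Calculating:
φ = (6.626×10⁻³⁴ J·s)(5.344e+14 Hz)
φ = 2.21 eV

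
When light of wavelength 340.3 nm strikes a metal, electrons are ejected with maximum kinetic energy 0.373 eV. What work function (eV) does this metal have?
3.27 eV

From Einstein's photoelectric equation: KE_max = hf - φ = hc/λ - φ

Rearranging for φ:
φ = hc/λ - KE_max

Calculate photon energy:
E_photon = hc/λ = 3.6434 eV

Therefore:
φ = 3.6434 - 0.373 = 3.27 eV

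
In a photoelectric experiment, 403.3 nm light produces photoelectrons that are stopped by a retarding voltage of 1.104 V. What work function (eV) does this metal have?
1.97 eV

The stopping potential gives the maximum kinetic energy: KE_max = eV_s = 1.104 eV

From Einstein's photoelectric equation: KE_max = hc/λ - φ
Rearranging: φ = hc/λ - KE_max

Calculate photon energy:
E_photon = hc/λ = (6.626×10⁻³⁴ J·s)(3×10⁸ m/s) / (403.3×10⁻⁹ m) = 3.0742 eV

Therefore:
φ = 3.0742 - 1.104 = 1.97 eV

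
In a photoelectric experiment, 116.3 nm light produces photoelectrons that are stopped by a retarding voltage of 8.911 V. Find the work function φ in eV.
1.75 eV

The stopping potential gives the maximum kinetic energy: KE_max = eV_s = 8.911 eV

From Einstein's photoelectric equation: KE_max = hc/λ - φ
Rearranging: φ = hc/λ - KE_max

Calculate photon energy:
E_photon = hc/λ = (6.626×10⁻³⁴ J·s)(3×10⁸ m/s) / (116.3×10⁻⁹ m) = 10.6607 eV

Therefore:
φ = 10.6607 - 8.911 = 1.75 eV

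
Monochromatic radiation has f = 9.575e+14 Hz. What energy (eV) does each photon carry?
3.9599 eV

Using E = hf:

E = hf = (6.626×10⁻³⁴ J·s)(9.575e+14 Hz)
E = 3.9599 eV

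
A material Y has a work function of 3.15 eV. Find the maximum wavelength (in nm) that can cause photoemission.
393.60 nm

The threshold wavelength is when the photon energy equals the work function:
hc/λ₀ = φ

Solving for λ₀:
λ₀ = hc/φ = (6.626×10⁻³⁴ J·s)(3×10⁸ m/s) / (3.15 eV × 1.602×10⁻¹⁹ J/eV)
λ₀ = 393.60 nm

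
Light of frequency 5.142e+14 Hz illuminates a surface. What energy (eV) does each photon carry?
2.1266 eV

Using E = hf:

E = hf = (6.626×10⁻³⁴ J·s)(5.142e+14 Hz)
E = 2.1266 eV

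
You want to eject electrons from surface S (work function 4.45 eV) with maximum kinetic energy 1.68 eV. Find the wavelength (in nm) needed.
202.26 nm

From Einstein's equation: KE_max = hc/λ - φ

Rearranging for λ:
hc/λ = KE_max + φ
λ = hc/(KE_max + φ)

Required photon energy:
E_photon = KE_max + φ = 1.68 + 4.45 = 6.13 eV

Required wavelength:
λ = hc/E_photon = (6.626×10⁻³⁴)(3×10⁸) / (6.13 × 1.602×10⁻¹⁹)
λ = 202.26 nm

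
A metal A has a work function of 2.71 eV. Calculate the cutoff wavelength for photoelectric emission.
457.51 nm

The threshold wavelength is when the photon energy equals the work function:
hc/λ₀ = φ

Solving for λ₀:
λ₀ = hc/φ = (6.626×10⁻³⁴ J·s)(3×10⁸ m/s) / (2.71 eV × 1.602×10⁻¹⁹ J/eV)
λ₀ = 457.51 nm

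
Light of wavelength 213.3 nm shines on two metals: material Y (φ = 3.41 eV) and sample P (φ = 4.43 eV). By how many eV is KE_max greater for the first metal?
1.0200 eV

Using KE_max = hc/λ - φ for each metal:

Photon energy: E = hc/λ = 5.8127 eV

For material Y (φ₁ = 3.41 eV):
KE₁ = E - φ₁ = 5.8127 - 3.41 = 2.4027 eV

For sample P (φ₂ = 4.43 eV):
KE₂ = E - φ₂ = 5.8127 - 4.43 = 1.3827 eV

Difference:
ΔKE = KE₁ - KE₂ = 2.4027 - 1.3827 = 1.0200 eV

Note: The difference equals the difference in work functions: 4.43 - 3.41 = 1.02 eV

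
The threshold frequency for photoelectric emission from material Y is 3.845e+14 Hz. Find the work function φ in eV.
1.59 eV

At the threshold frequency, photon energy equals work function:
φ = hf₀

Calculating:
φ = (6.626×10⁻³⁴ J·s)(3.845e+14 Hz)
φ = 1.59 eV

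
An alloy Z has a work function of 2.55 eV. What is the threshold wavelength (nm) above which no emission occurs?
486.21 nm

The threshold wavelength is when the photon energy equals the work function:
hc/λ₀ = φ

Solving for λ₀:
λ₀ = hc/φ = (6.626×10⁻³⁴ J·s)(3×10⁸ m/s) / (2.55 eV × 1.602×10⁻¹⁹ J/eV)
λ₀ = 486.21 nm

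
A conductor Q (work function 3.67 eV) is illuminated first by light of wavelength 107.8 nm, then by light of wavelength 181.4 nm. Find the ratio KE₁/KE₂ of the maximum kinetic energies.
2.4745

Using Einstein's equation: KE_max = hc/λ - φ

For λ₁ = 107.8 nm:
E₁ = hc/λ₁ = 11.5013 eV
KE₁ = E₁ - φ = 11.5013 - 3.67 = 7.8313 eV

For λ₂ = 181.4 nm:
E₂ = hc/λ₂ = 6.8349 eV
KE₂ = E₂ - φ = 6.8349 - 3.67 = 3.1649 eV

Ratio: KE₁/KE₂ = 7.8313/3.1649 = 2.4745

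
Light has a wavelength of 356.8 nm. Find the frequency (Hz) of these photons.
8.4023e+14 Hz

Using the wave equation: c = fλ

Solving for frequency:
f = c/λ = (3×10⁸ m/s) / (356.8×10⁻⁹ m)
f = 8.4023e+14 Hz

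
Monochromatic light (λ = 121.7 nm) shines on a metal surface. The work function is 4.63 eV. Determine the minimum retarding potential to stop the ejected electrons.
5.5577 V

The stopping potential V_s satisfies: eV_s = KE_max

First, find KE_max using Einstein's equation:
E_photon = hc/λ = 10.1877 eV
KE_max = E_photon - φ = 10.1877 - 4.63 = 5.5577 eV

Since eV_s = KE_max:
V_s = KE_max/e = 5.5577 V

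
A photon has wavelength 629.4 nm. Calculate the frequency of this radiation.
4.7631e+14 Hz

Using the wave equation: c = fλ

Solving for frequency:
f = c/λ = (3×10⁸ m/s) / (629.4×10⁻⁹ m)
f = 4.7631e+14 Hz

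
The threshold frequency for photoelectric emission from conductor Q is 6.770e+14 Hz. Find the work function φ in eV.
2.80 eV

At the threshold frequency, photon energy equals work function:
φ = hf₀

Calculating:
φ = (6.626×10⁻³⁴ J·s)(6.770e+14 Hz)
φ = 2.80 eV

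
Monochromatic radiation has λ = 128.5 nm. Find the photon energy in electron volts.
9.6486 eV

Using E = hf = hc/λ:

E = hc/λ = (6.626×10⁻³⁴ J·s)(3×10⁸ m/s) / (128.5×10⁻⁹ m)
E = 9.6486 eV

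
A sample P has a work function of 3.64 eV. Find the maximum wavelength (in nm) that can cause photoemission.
340.62 nm

The threshold wavelength is when the photon energy equals the work function:
hc/λ₀ = φ

Solving for λ₀:
λ₀ = hc/φ = (6.626×10⁻³⁴ J·s)(3×10⁸ m/s) / (3.64 eV × 1.602×10⁻¹⁹ J/eV)
λ₀ = 340.62 nm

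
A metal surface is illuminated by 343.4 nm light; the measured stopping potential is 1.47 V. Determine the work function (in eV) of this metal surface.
2.14 eV

The stopping potential gives the maximum kinetic energy: KE_max = eV_s = 1.47 eV

From Einstein's photoelectric equation: KE_max = hc/λ - φ
Rearranging: φ = hc/λ - KE_max

Calculate photon energy:
E_photon = hc/λ = (6.626×10⁻³⁴ J·s)(3×10⁸ m/s) / (343.4×10⁻⁹ m) = 3.6105 eV

Therefore:
φ = 3.6105 - 1.47 = 2.14 eV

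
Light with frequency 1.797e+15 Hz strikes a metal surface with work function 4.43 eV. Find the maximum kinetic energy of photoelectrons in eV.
3.0018 eV

Using Einstein's photoelectric equation: KE_max = hf - φ

First, calculate the photon energy:
E_photon = hf = (6.626×10⁻³⁴ J·s)(1.797e+15 Hz)
E_photon = 7.4318 eV

Then, the maximum kinetic energy:
KE_max = E_photon - φ = 7.4318 eV - 4.43 eV = 3.0018 eV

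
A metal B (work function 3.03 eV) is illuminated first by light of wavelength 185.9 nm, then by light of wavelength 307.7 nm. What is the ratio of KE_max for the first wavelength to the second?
3.6416

Using Einstein's equation: KE_max = hc/λ - φ

For λ₁ = 185.9 nm:
E₁ = hc/λ₁ = 6.6694 eV
KE₁ = E₁ - φ = 6.6694 - 3.03 = 3.6394 eV

For λ₂ = 307.7 nm:
E₂ = hc/λ₂ = 4.0294 eV
KE₂ = E₂ - φ = 4.0294 - 3.03 = 0.9994 eV

Ratio: KE₁/KE₂ = 3.6394/0.9994 = 3.6416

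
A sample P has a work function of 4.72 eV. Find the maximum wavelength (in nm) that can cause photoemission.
262.68 nm

The threshold wavelength is when the photon energy equals the work function:
hc/λ₀ = φ

Solving for λ₀:
λ₀ = hc/φ = (6.626×10⁻³⁴ J·s)(3×10⁸ m/s) / (4.72 eV × 1.602×10⁻¹⁹ J/eV)
λ₀ = 262.68 nm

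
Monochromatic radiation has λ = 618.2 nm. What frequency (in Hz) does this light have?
4.8494e+14 Hz

Using the wave equation: c = fλ

Solving for frequency:
f = c/λ = (3×10⁸ m/s) / (618.2×10⁻⁹ m)
f = 4.8494e+14 Hz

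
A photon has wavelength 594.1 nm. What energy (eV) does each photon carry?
2.0869 eV

Using E = hf = hc/λ:

E = hc/λ = (6.626×10⁻³⁴ J·s)(3×10⁸ m/s) / (594.1×10⁻⁹ m)
E = 2.0869 eV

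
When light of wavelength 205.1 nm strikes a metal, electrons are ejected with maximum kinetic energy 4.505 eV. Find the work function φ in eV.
1.54 eV

From Einstein's photoelectric equation: KE_max = hf - φ = hc/λ - φ

Rearranging for φ:
φ = hc/λ - KE_max

Calculate photon energy:
E_photon = hc/λ = 6.0451 eV

Therefore:
φ = 6.0451 - 4.505 = 1.54 eV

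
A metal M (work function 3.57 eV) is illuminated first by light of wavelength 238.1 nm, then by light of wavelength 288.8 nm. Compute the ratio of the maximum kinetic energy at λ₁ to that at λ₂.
2.2642

Using Einstein's equation: KE_max = hc/λ - φ

For λ₁ = 238.1 nm:
E₁ = hc/λ₁ = 5.2072 eV
KE₁ = E₁ - φ = 5.2072 - 3.57 = 1.6372 eV

For λ₂ = 288.8 nm:
E₂ = hc/λ₂ = 4.2931 eV
KE₂ = E₂ - φ = 4.2931 - 3.57 = 0.7231 eV

Ratio: KE₁/KE₂ = 1.6372/0.7231 = 2.2642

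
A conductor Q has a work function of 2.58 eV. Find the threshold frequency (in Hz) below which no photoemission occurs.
6.2384e+14 Hz

The threshold frequency is when the photon energy equals the work function:
hf₀ = φ

Solving for f₀:
f₀ = φ/h = (2.58 eV × 1.602×10⁻¹⁹ J/eV) / (6.626×10⁻³⁴ J·s)
f₀ = 6.2384e+14 Hz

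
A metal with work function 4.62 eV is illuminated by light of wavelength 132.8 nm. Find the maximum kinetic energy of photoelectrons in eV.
4.7162 eV

Using Einstein's photoelectric equation: KE_max = hf - φ = hc/λ - φ

First, calculate the photon energy:
E_photon = hc/λ = (6.626×10⁻³⁴ J·s)(3×10⁸ m/s) / (132.8×10⁻⁹ m)
E_photon = 9.3362 eV

Then, the maximum kinetic energy:
KE_max = E_photon - φ = 9.3362 eV - 4.62 eV = 4.7162 eV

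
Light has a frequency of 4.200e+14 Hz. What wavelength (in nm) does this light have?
713.79 nm

Using the wave equation: c = fλ

Solving for wavelength:
λ = c/f = (3×10⁸ m/s) / (4.200e+14 Hz)
λ = 713.79 nm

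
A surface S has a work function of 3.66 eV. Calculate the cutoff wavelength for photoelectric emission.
338.75 nm

The threshold wavelength is when the photon energy equals the work function:
hc/λ₀ = φ

Solving for λ₀:
λ₀ = hc/φ = (6.626×10⁻³⁴ J·s)(3×10⁸ m/s) / (3.66 eV × 1.602×10⁻¹⁹ J/eV)
λ₀ = 338.75 nm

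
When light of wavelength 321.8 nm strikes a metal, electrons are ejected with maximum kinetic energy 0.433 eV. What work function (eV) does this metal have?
3.42 eV

From Einstein's photoelectric equation: KE_max = hf - φ = hc/λ - φ

Rearranging for φ:
φ = hc/λ - KE_max

Calculate photon energy:
E_photon = hc/λ = 3.8528 eV

Therefore:
φ = 3.8528 - 0.433 = 3.42 eV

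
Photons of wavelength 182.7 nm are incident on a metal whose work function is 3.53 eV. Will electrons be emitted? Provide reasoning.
Yes

For photoemission, the photon energy must exceed the work function.

Photon energy: E = hc/λ = 6.7862 eV
Work function: φ = 3.53 eV

Since E_photon (6.7862 eV) > φ (3.53 eV), photoemission WILL occur.
The threshold wavelength is λ₀ = hc/φ = 351.2 nm.
Since 182.7 nm < 351.2 nm, the light has sufficient energy.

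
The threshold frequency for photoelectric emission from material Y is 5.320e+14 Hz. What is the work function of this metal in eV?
2.20 eV

At the threshold frequency, photon energy equals work function:
φ = hf₀

Calculating:
φ = (6.626×10⁻³⁴ J·s)(5.320e+14 Hz)
φ = 2.20 eV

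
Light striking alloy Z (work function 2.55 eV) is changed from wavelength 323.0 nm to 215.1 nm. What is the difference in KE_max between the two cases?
1.9255 eV

Using Einstein's equation: KE_max = hc/λ - φ

For λ₁ = 323.0 nm:
KE₁ = hc/λ₁ - φ = 3.8385 - 2.55 = 1.2885 eV

For λ₂ = 215.1 nm:
KE₂ = hc/λ₂ - φ = 5.7640 - 2.55 = 3.2140 eV

Change in KE:
ΔKE = KE₂ - KE₁ = 3.2140 - 1.2885 = 1.9255 eV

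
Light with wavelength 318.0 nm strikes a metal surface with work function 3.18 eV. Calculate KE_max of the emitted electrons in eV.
0.7189 eV

Using Einstein's photoelectric equation: KE_max = hf - φ = hc/λ - φ

First, calculate the photon energy:
E_photon = hc/λ = (6.626×10⁻³⁴ J·s)(3×10⁸ m/s) / (318.0×10⁻⁹ m)
E_photon = 3.8989 eV

Then, the maximum kinetic energy:
KE_max = E_photon - φ = 3.8989 eV - 3.18 eV = 0.7189 eV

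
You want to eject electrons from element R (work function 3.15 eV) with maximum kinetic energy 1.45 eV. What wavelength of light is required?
269.53 nm

From Einstein's equation: KE_max = hc/λ - φ

Rearranging for λ:
hc/λ = KE_max + φ
λ = hc/(KE_max + φ)

Required photon energy:
E_photon = KE_max + φ = 1.45 + 3.15 = 4.60 eV

Required wavelength:
λ = hc/E_photon = (6.626×10⁻³⁴)(3×10⁸) / (4.60 × 1.602×10⁻¹⁹)
λ = 269.53 nm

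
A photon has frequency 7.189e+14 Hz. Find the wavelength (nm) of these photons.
417.02 nm

Using the wave equation: c = fλ

Solving for wavelength:
λ = c/f = (3×10⁸ m/s) / (7.189e+14 Hz)
λ = 417.02 nm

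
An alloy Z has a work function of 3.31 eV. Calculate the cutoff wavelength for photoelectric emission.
374.57 nm

The threshold wavelength is when the photon energy equals the work function:
hc/λ₀ = φ

Solving for λ₀:
λ₀ = hc/φ = (6.626×10⁻³⁴ J·s)(3×10⁸ m/s) / (3.31 eV × 1.602×10⁻¹⁹ J/eV)
λ₀ = 374.57 nm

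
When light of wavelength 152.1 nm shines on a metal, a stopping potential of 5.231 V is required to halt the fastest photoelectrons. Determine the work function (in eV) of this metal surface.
2.92 eV

The stopping potential gives the maximum kinetic energy: KE_max = eV_s = 5.231 eV

From Einstein's photoelectric equation: KE_max = hc/λ - φ
Rearranging: φ = hc/λ - KE_max

Calculate photon energy:
E_photon = hc/λ = (6.626×10⁻³⁴ J·s)(3×10⁸ m/s) / (152.1×10⁻⁹ m) = 8.1515 eV

Therefore:
φ = 8.1515 - 5.231 = 2.92 eV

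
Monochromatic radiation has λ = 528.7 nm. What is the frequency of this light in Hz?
5.6704e+14 Hz

Using the wave equation: c = fλ

Solving for frequency:
f = c/λ = (3×10⁸ m/s) / (528.7×10⁻⁹ m)
f = 5.6704e+14 Hz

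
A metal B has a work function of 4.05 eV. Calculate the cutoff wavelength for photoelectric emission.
306.13 nm

The threshold wavelength is when the photon energy equals the work function:
hc/λ₀ = φ

Solving for λ₀:
λ₀ = hc/φ = (6.626×10⁻³⁴ J·s)(3×10⁸ m/s) / (4.05 eV × 1.602×10⁻¹⁹ J/eV)
λ₀ = 306.13 nm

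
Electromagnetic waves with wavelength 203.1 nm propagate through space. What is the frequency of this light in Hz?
1.4761e+15 Hz

Using the wave equation: c = fλ

Solving for frequency:
f = c/λ = (3×10⁸ m/s) / (203.1×10⁻⁹ m)
f = 1.4761e+15 Hz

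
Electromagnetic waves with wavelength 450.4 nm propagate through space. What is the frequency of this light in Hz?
6.6561e+14 Hz

Using the wave equation: c = fλ

Solving for frequency:
f = c/λ = (3×10⁸ m/s) / (450.4×10⁻⁹ m)
f = 6.6561e+14 Hz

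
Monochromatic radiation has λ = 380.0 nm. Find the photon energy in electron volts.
3.2627 eV

Using E = hf = hc/λ:

E = hc/λ = (6.626×10⁻³⁴ J·s)(3×10⁸ m/s) / (380.0×10⁻⁹ m)
E = 3.2627 eV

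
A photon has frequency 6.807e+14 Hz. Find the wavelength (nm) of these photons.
440.42 nm

Using the wave equation: c = fλ

Solving for wavelength:
λ = c/f = (3×10⁸ m/s) / (6.807e+14 Hz)
λ = 440.42 nm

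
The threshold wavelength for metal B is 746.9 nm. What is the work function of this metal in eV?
1.66 eV

At the threshold wavelength, photon energy equals work function:
φ = hc/λ₀

Calculating:
φ = (6.626×10⁻³⁴ J·s)(3×10⁸ m/s) / (746.9×10⁻⁹ m)
φ = 1.66 eV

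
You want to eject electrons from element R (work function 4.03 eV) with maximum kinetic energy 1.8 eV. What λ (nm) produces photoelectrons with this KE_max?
212.67 nm

From Einstein's equation: KE_max = hc/λ - φ

Rearranging for λ:
hc/λ = KE_max + φ
λ = hc/(KE_max + φ)

Required photon energy:
E_photon = KE_max + φ = 1.8 + 4.03 = 5.83 eV

Required wavelength:
λ = hc/E_photon = (6.626×10⁻³⁴)(3×10⁸) / (5.83 × 1.602×10⁻¹⁹)
λ = 212.67 nm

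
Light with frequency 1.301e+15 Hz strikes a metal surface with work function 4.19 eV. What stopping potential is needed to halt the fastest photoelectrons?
1.1905 V

The stopping potential V_s satisfies: eV_s = KE_max

First, find KE_max using Einstein's equation:
E_photon = hf = (6.626×10⁻³⁴ J·s)(1.301e+15 Hz) = 5.3805 eV
KE_max = E_photon - φ = 5.3805 - 4.19 = 1.1905 eV

Since eV_s = KE_max:
V_s = KE_max/e = 1.1905 V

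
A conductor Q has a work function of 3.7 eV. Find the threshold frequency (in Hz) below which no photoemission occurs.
8.9466e+14 Hz

The threshold frequency is when the photon energy equals the work function:
hf₀ = φ

Solving for f₀:
f₀ = φ/h = (3.7 eV × 1.602×10⁻¹⁹ J/eV) / (6.626×10⁻³⁴ J·s)
f₀ = 8.9466e+14 Hz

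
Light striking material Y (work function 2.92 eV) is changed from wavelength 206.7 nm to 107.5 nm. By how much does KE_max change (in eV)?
5.5351 eV

Using Einstein's equation: KE_max = hc/λ - φ

For λ₁ = 206.7 nm:
KE₁ = hc/λ₁ - φ = 5.9983 - 2.92 = 3.0783 eV

For λ₂ = 107.5 nm:
KE₂ = hc/λ₂ - φ = 11.5334 - 2.92 = 8.6134 eV

Change in KE:
ΔKE = KE₂ - KE₁ = 8.6134 - 3.0783 = 5.5351 eV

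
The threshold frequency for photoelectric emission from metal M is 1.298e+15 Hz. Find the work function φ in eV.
5.37 eV

At the threshold frequency, photon energy equals work function:
φ = hf₀

Calculating:
φ = (6.626×10⁻³⁴ J·s)(1.298e+15 Hz)
φ = 5.37 eV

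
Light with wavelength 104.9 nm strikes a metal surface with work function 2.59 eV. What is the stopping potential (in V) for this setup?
9.2293 V

The stopping potential V_s satisfies: eV_s = KE_max

First, find KE_max using Einstein's equation:
E_photon = hc/λ = 11.8193 eV
KE_max = E_photon - φ = 11.8193 - 2.59 = 9.2293 eV

Since eV_s = KE_max:
V_s = KE_max/e = 9.2293 V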